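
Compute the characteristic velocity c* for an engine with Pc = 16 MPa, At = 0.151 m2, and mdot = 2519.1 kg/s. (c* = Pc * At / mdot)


c* = 16e6 * 0.151 / 2519.1 = 959 m/s

959 m/s


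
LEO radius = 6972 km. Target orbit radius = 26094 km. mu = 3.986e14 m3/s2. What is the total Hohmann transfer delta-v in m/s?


V1 = sqrt(mu/r1) = 7561.19 m/s
dV1 = V1*(sqrt(2*r2/(r1+r2)) - 1) = 1937.96 m/s
V2 = sqrt(mu/r2) = 3908.39 m/s
dV2 = V2*(1 - sqrt(2*r1/(r1+r2))) = 1370.34 m/s
Total dV = 3308 m/s

3308 m/s


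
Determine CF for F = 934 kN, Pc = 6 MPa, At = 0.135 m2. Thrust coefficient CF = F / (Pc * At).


CF = 934000 / (6e6 * 0.135) = 1.15

1.15


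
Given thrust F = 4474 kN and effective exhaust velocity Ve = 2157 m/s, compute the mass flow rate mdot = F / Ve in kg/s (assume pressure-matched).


mdot = F / Ve = 4474000 / 2157 = 2074.2 kg/s

2074.2 kg/s


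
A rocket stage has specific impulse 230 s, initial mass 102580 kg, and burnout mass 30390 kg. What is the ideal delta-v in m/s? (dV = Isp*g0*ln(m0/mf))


Ve = 230 * 9.81 = 2256.3 m/s
dV = 2256.3 * ln(102580/30390) = 2745 m/s

2745 m/s


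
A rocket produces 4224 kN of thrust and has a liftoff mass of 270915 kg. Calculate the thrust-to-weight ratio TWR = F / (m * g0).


TWR = 4224000 / (270915 * 9.81) = 1.59

1.59


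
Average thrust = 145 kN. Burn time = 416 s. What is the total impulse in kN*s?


It = 145 * 416 = 60320 kN*s

60320 kN*s


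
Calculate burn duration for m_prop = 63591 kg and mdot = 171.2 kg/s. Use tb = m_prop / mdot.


tb = 63591 / 171.2 = 371.4 s

371.4 s


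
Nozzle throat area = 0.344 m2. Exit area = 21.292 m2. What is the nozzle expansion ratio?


AR = 21.292 / 0.344 = 61.9

61.9


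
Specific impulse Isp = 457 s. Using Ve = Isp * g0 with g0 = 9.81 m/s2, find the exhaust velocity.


Ve = Isp * g0 = 457 * 9.81 = 4483.2 m/s

4483.2 m/s


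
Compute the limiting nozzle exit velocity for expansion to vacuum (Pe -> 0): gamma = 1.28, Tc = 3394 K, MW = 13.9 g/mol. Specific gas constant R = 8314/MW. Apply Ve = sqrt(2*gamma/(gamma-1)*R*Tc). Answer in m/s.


R = 8314 / 13.9 = 598.13 J/(kg.K)
Ve = sqrt(2 * 1.28 / (1.28 - 1) * 598.13 * 3394) = 4308 m/s

4308 m/s


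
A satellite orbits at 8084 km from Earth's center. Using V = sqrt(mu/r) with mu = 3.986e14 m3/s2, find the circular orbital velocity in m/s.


V = sqrt(3.986e14 / 8084000) = 7022 m/s

7022 m/s


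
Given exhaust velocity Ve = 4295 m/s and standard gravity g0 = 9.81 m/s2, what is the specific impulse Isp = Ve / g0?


Isp = Ve / g0 = 4295 / 9.81 = 437.8 s

437.8 s


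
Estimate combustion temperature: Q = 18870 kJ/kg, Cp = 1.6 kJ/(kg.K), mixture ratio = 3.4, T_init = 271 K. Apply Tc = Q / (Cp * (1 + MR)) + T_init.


Tc = 18870 / (1.6 * (1 + 3.4)) + 271 = 2951 K

2951 K


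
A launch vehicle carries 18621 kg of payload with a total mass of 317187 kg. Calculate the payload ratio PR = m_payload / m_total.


PR = 18621 / 317187 = 0.0587

0.0587


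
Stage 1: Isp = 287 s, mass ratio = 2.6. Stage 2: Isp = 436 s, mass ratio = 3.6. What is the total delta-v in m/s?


dV1 = 287 * 9.81 * ln(2.6) = 2690.2 m/s
dV2 = 436 * 9.81 * ln(3.6) = 5478.8 m/s
Total dV = 2690.2 + 5478.8 = 8169.0 m/s ~ 8169 m/s

8169 m/s


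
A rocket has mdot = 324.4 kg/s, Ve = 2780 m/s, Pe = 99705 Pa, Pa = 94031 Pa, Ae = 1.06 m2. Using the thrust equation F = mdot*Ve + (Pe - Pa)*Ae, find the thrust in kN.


F = 324.4 * 2780 + (99705 - 94031) * 1.06 = 907846.0 N = 907.8 kN

907.8 kN


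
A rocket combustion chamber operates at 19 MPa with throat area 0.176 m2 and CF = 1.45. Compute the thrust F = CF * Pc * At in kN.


F = 1.45 * 19e6 * 0.176 = 4.8488e+06 N = 4848.8 kN

4848.8 kN


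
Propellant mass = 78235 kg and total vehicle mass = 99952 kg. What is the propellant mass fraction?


PMF = 78235 / 99952 = 0.783

0.783


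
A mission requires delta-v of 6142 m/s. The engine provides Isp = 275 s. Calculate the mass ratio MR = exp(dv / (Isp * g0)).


Ve = 275 * 9.81 = 2697.75 m/s
MR = exp(6142 / 2697.75) = 9.745

9.745


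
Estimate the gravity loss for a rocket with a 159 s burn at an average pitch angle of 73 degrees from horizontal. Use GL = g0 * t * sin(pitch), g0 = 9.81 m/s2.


GL = 9.81 * 159 * sin(73 deg) = 1492 m/s

1492 m/s


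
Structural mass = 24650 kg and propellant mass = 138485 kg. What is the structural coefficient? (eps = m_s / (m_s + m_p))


eps = 24650 / (24650 + 138485) = 0.1511

0.1511


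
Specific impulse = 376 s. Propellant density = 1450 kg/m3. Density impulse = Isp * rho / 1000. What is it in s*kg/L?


rho*Isp = 376 * 1450 / 1000 = 545 s*kg/L

545 s*kg/L


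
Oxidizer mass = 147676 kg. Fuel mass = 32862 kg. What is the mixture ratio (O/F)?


MR = 147676 / 32862 = 4.49

4.49


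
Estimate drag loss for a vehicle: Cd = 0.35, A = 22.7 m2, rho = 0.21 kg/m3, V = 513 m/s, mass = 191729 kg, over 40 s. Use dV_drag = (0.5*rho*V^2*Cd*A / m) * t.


D = 0.5 * 0.21 * 513^2 * 0.35 * 22.7 = 219542.16 N
a = 219542.16 / 191729 = 1.1451 m/s2
dV = 1.1451 * 40 = 45.8 m/s

45.8 m/s


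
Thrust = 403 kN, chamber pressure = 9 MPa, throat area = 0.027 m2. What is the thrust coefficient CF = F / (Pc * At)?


CF = 403000 / (9e6 * 0.027) = 1.66

1.66


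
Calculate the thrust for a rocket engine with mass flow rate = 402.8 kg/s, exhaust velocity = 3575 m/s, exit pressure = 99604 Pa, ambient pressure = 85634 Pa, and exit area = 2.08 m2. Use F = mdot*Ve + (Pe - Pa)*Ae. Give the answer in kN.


F = 402.8 * 3575 + (99604 - 85634) * 2.08 = 1.4691e+06 N = 1469.1 kN

1469.1 kN


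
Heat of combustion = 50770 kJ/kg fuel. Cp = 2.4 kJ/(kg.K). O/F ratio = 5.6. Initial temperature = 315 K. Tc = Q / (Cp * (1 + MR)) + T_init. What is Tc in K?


Tc = 50770 / (2.4 * (1 + 5.6)) + 315 = 3520 K

3520 K


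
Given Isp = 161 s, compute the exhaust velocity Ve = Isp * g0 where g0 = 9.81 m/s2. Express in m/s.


Ve = Isp * g0 = 161 * 9.81 = 1579.4 m/s

1579.4 m/s


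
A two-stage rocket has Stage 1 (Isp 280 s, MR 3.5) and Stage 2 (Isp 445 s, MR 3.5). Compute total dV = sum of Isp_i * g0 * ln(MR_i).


dV1 = 280 * 9.81 * ln(3.5) = 3441.1 m/s
dV2 = 445 * 9.81 * ln(3.5) = 5468.9 m/s
Total dV = 3441.1 + 5468.9 = 8910.0 m/s ~ 8910 m/s

8910 m/s


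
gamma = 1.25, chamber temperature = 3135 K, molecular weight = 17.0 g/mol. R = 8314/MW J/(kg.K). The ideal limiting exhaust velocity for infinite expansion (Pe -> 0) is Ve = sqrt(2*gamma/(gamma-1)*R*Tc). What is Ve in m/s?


R = 8314 / 17.0 = 489.06 J/(kg.K)
Ve = sqrt(2 * 1.25 / (1.25 - 1) * 489.06 * 3135) = 3916 m/s

3916 m/s


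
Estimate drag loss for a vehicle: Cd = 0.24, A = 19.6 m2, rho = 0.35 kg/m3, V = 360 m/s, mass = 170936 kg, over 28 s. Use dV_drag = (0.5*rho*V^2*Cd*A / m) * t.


D = 0.5 * 0.35 * 360^2 * 0.24 * 19.6 = 106686.72 N
a = 106686.72 / 170936 = 0.6241 m/s2
dV = 0.6241 * 28 = 17.5 m/s

17.5 m/s


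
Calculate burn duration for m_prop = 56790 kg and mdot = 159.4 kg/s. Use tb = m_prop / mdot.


tb = 56790 / 159.4 = 356.3 s

356.3 s


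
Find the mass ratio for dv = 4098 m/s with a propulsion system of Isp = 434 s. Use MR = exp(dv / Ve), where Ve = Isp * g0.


Ve = 434 * 9.81 = 4257.54 m/s
MR = exp(4098 / 4257.54) = 2.618

2.618


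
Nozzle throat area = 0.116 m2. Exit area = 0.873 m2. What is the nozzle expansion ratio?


AR = 0.873 / 0.116 = 7.5

7.5


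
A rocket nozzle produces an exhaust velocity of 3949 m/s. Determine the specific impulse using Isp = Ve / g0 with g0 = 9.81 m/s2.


Isp = Ve / g0 = 3949 / 9.81 = 402.5 s

402.5 s


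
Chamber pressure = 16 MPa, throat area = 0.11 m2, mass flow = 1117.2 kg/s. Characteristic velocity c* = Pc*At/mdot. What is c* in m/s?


c* = 16e6 * 0.11 / 1117.2 = 1575 m/s

1575 m/s


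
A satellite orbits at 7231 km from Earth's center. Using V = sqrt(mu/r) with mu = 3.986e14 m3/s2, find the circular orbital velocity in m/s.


V = sqrt(3.986e14 / 7231000) = 7425 m/s

7425 m/s


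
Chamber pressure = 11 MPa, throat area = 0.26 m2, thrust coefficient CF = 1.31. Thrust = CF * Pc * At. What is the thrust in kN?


F = 1.31 * 11e6 * 0.26 = 3.7466e+06 N = 3746.6 kN

3746.6 kN


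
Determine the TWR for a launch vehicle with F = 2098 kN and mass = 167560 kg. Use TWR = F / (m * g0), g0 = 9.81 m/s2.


TWR = 2098000 / (167560 * 9.81) = 1.28

1.28


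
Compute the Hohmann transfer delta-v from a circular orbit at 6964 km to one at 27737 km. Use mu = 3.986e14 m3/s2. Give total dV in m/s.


V1 = sqrt(mu/r1) = 7565.53 m/s
dV1 = V1*(sqrt(2*r2/(r1+r2)) - 1) = 2000.09 m/s
V2 = sqrt(mu/r2) = 3790.87 m/s
dV2 = V2*(1 - sqrt(2*r1/(r1+r2))) = 1389.21 m/s
Total dV = 3389 m/s

3389 m/s


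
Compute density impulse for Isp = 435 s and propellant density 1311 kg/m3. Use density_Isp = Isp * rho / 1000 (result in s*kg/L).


rho*Isp = 435 * 1311 / 1000 = 570 s*kg/L

570 s*kg/L


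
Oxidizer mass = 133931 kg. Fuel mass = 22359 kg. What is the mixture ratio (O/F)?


MR = 133931 / 22359 = 5.99

5.99


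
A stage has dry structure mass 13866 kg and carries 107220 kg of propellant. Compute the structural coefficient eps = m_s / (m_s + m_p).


eps = 13866 / (13866 + 107220) = 0.1145

0.1145


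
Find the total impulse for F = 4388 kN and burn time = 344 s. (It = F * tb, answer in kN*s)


It = 4388 * 344 = 1509472 kN*s

1509472 kN*s


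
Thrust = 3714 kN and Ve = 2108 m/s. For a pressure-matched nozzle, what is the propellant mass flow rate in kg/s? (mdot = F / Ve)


mdot = F / Ve = 3714000 / 2108 = 1761.9 kg/s

1761.9 kg/s


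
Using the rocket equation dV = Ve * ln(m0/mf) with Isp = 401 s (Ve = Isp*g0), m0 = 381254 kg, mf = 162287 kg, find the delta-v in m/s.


Ve = 401 * 9.81 = 3933.81 m/s
dV = 3933.81 * ln(381254/162287) = 3360 m/s

3360 m/s


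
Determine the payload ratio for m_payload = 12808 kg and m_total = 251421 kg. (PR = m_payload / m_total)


PR = 12808 / 251421 = 0.0509

0.0509


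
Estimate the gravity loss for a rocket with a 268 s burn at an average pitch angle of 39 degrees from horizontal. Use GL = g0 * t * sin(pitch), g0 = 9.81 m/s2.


GL = 9.81 * 268 * sin(39 deg) = 1655 m/s

1655 m/s


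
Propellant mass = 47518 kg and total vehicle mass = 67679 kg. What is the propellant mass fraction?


PMF = 47518 / 67679 = 0.702

0.702


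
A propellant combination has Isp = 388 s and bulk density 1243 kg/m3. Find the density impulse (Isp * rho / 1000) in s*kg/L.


rho*Isp = 388 * 1243 / 1000 = 482 s*kg/L

482 s*kg/L


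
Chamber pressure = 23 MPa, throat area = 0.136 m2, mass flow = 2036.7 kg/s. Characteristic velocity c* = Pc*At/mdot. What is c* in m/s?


c* = 23e6 * 0.136 / 2036.7 = 1536 m/s

1536 m/s


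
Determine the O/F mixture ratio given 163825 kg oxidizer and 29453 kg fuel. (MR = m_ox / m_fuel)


MR = 163825 / 29453 = 5.56

5.56


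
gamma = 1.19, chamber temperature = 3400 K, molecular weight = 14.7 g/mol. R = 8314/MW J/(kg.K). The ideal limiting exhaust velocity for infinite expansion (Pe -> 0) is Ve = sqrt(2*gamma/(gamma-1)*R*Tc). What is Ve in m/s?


R = 8314 / 14.7 = 565.58 J/(kg.K)
Ve = sqrt(2 * 1.19 / (1.19 - 1) * 565.58 * 3400) = 4908 m/s

4908 m/s


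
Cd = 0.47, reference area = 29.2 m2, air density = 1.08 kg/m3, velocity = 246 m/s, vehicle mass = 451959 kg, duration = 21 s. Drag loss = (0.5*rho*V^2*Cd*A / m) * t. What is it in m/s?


D = 0.5 * 1.08 * 246^2 * 0.47 * 29.2 = 448481.66 N
a = 448481.66 / 451959 = 0.9923 m/s2
dV = 0.9923 * 21 = 20.8 m/s

20.8 m/s


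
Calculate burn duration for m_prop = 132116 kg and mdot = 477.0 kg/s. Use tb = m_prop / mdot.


tb = 132116 / 477.0 = 277.0 s

277.0 s


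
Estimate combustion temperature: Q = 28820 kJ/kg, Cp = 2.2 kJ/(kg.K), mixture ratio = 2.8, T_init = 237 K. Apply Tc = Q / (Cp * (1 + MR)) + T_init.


Tc = 28820 / (2.2 * (1 + 2.8)) + 237 = 3684 K

3684 K


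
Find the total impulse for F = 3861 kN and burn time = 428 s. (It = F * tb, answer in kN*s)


It = 3861 * 428 = 1652508 kN*s

1652508 kN*s


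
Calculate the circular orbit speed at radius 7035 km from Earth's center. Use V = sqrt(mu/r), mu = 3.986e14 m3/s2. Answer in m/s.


V = sqrt(3.986e14 / 7035000) = 7527 m/s

7527 m/s


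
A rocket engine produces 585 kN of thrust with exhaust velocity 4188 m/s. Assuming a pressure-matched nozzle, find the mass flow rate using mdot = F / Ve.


mdot = F / Ve = 585000 / 4188 = 139.7 kg/s

139.7 kg/s


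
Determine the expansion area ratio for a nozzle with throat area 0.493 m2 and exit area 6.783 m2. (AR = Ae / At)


AR = 6.783 / 0.493 = 13.8

13.8


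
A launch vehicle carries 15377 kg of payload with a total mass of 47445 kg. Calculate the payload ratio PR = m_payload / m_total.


PR = 15377 / 47445 = 0.3241

0.3241


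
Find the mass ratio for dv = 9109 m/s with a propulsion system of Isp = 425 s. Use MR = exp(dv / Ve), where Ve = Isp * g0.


Ve = 425 * 9.81 = 4169.25 m/s
MR = exp(9109 / 4169.25) = 8.889

8.889


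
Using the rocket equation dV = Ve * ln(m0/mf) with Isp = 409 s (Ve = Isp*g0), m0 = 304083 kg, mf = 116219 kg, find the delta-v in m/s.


Ve = 409 * 9.81 = 4012.29 m/s
dV = 4012.29 * ln(304083/116219) = 3859 m/s

3859 m/s


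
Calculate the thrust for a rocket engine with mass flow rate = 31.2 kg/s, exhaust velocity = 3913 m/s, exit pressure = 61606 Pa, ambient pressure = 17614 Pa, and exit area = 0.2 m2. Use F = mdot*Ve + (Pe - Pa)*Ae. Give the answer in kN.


F = 31.2 * 3913 + (61606 - 17614) * 0.2 = 130884.0 N = 130.9 kN

130.9 kN


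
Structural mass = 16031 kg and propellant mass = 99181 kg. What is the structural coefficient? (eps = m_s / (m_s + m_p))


eps = 16031 / (16031 + 99181) = 0.1391

0.1391


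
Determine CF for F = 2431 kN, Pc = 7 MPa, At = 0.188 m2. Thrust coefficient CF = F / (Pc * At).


CF = 2431000 / (7e6 * 0.188) = 1.85

1.85


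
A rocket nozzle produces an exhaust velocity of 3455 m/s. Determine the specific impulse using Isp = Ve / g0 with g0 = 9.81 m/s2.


Isp = Ve / g0 = 3455 / 9.81 = 352.2 s

352.2 s


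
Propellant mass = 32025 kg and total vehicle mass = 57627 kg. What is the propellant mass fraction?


PMF = 32025 / 57627 = 0.556

0.556


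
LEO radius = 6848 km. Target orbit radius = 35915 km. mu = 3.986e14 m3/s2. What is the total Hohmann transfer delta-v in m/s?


V1 = sqrt(mu/r1) = 7629.34 m/s
dV1 = V1*(sqrt(2*r2/(r1+r2)) - 1) = 2258.6 m/s
V2 = sqrt(mu/r2) = 3331.43 m/s
dV2 = V2*(1 - sqrt(2*r1/(r1+r2))) = 1446.07 m/s
Total dV = 3705 m/s

3705 m/s


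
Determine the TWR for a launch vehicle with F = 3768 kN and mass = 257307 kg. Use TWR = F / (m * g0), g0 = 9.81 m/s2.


TWR = 3768000 / (257307 * 9.81) = 1.49

1.49


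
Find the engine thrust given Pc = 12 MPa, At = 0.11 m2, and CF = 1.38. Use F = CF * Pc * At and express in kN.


F = 1.38 * 12e6 * 0.11 = 1.8216e+06 N = 1821.6 kN

1821.6 kN


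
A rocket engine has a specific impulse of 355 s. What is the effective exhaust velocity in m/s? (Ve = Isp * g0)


Ve = Isp * g0 = 355 * 9.81 = 3482.6 m/s

3482.6 m/s


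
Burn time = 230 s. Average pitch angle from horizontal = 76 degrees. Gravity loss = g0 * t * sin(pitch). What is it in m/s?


GL = 9.81 * 230 * sin(76 deg) = 2189 m/s

2189 m/s


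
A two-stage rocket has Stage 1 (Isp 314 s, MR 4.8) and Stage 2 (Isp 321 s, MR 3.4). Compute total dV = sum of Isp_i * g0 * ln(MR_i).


dV1 = 314 * 9.81 * ln(4.8) = 4831.9 m/s
dV2 = 321 * 9.81 * ln(3.4) = 3853.7 m/s
Total dV = 4831.9 + 3853.7 = 8685.6 m/s ~ 8686 m/s

8686 m/s


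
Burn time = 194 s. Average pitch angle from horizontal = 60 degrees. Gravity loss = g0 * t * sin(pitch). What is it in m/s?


GL = 9.81 * 194 * sin(60 deg) = 1648 m/s

1648 m/s


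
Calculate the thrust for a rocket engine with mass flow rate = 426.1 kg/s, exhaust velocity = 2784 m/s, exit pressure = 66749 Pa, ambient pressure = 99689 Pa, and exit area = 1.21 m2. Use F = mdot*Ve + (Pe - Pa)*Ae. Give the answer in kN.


F = 426.1 * 2784 + (66749 - 99689) * 1.21 = 1.1464e+06 N = 1146.4 kN

1146.4 kN


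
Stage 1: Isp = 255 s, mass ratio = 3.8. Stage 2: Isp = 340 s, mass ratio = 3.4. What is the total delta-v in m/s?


dV1 = 255 * 9.81 * ln(3.8) = 3339.6 m/s
dV2 = 340 * 9.81 * ln(3.4) = 4081.8 m/s
Total dV = 3339.6 + 4081.8 = 7421.4 m/s ~ 7421 m/s

7421 m/s


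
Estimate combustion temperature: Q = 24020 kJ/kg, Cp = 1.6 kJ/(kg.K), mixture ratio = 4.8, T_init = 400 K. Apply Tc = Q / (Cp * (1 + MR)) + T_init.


Tc = 24020 / (1.6 * (1 + 4.8)) + 400 = 2988 K

2988 K


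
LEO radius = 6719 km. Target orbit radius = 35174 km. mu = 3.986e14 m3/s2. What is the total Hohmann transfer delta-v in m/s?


V1 = sqrt(mu/r1) = 7702.23 m/s
dV1 = V1*(sqrt(2*r2/(r1+r2)) - 1) = 2278.71 m/s
V2 = sqrt(mu/r2) = 3366.34 m/s
dV2 = V2*(1 - sqrt(2*r1/(r1+r2))) = 1459.76 m/s
Total dV = 3738 m/s

3738 m/s


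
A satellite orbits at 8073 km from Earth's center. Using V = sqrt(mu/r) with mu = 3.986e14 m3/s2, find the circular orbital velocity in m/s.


V = sqrt(3.986e14 / 8073000) = 7027 m/s

7027 m/s


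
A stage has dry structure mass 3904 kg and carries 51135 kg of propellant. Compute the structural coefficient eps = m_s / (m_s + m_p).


eps = 3904 / (3904 + 51135) = 0.0709

0.0709


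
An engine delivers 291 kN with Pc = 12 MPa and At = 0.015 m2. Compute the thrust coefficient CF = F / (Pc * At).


CF = 291000 / (12e6 * 0.015) = 1.62

1.62


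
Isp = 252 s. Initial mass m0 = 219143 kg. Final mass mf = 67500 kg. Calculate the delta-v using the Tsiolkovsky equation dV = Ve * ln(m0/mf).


Ve = 252 * 9.81 = 2472.12 m/s
dV = 2472.12 * ln(219143/67500) = 2911 m/s

2911 m/s


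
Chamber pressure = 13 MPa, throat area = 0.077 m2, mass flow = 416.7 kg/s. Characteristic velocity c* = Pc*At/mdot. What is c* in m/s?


c* = 13e6 * 0.077 / 416.7 = 2402 m/s

2402 m/s


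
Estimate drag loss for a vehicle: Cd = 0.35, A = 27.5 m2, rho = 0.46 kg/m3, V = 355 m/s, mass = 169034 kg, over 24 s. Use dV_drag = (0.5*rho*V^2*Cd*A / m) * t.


D = 0.5 * 0.46 * 355^2 * 0.35 * 27.5 = 278987.84 N
a = 278987.84 / 169034 = 1.6505 m/s2
dV = 1.6505 * 24 = 39.6 m/s

39.6 m/s


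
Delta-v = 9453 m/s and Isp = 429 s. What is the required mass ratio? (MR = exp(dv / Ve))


Ve = 429 * 9.81 = 4208.49 m/s
MR = exp(9453 / 4208.49) = 9.452

9.452


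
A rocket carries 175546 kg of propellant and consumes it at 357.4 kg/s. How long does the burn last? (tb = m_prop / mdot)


tb = 175546 / 357.4 = 491.2 s

491.2 s


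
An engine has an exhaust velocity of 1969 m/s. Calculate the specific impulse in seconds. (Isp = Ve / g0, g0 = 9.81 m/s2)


Isp = Ve / g0 = 1969 / 9.81 = 200.7 s

200.7 s


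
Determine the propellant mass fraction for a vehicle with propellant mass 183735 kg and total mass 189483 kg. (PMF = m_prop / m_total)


PMF = 183735 / 189483 = 0.97

0.97


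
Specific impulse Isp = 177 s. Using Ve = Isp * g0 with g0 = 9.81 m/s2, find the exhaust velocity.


Ve = Isp * g0 = 177 * 9.81 = 1736.4 m/s

1736.4 m/s


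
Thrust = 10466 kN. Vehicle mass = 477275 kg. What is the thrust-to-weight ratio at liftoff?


TWR = 10466000 / (477275 * 9.81) = 2.24

2.24


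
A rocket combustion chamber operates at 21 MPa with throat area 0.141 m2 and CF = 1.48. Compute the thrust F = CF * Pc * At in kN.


F = 1.48 * 21e6 * 0.141 = 4.3823e+06 N = 4382.3 kN

4382.3 kN


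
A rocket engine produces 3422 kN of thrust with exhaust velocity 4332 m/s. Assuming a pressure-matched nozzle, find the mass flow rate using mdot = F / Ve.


mdot = F / Ve = 3422000 / 4332 = 789.9 kg/s

789.9 kg/s


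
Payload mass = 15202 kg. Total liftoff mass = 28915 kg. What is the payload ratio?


PR = 15202 / 28915 = 0.5257

0.5257


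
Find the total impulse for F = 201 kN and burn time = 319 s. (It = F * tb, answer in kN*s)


It = 201 * 319 = 64119 kN*s

64119 kN*s


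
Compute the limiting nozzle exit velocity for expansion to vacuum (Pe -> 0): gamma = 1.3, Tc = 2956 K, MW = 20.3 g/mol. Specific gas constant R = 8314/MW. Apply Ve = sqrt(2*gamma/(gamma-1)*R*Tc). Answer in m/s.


R = 8314 / 20.3 = 409.56 J/(kg.K)
Ve = sqrt(2 * 1.3 / (1.3 - 1) * 409.56 * 2956) = 3239 m/s

3239 m/s


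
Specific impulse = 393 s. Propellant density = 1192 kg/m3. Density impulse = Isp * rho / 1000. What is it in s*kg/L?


rho*Isp = 393 * 1192 / 1000 = 468 s*kg/L

468 s*kg/L


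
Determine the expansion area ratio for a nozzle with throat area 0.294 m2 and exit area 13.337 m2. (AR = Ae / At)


AR = 13.337 / 0.294 = 45.4

45.4


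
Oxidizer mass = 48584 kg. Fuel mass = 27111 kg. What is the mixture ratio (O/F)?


MR = 48584 / 27111 = 1.79

1.79


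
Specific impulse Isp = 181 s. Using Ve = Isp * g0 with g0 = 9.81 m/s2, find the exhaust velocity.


Ve = Isp * g0 = 181 * 9.81 = 1775.6 m/s

1775.6 m/s


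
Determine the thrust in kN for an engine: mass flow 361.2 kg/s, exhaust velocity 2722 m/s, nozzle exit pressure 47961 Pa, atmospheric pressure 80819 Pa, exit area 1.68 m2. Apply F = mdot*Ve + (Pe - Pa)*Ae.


F = 361.2 * 2722 + (47961 - 80819) * 1.68 = 927985.0 N = 928.0 kN

928.0 kN


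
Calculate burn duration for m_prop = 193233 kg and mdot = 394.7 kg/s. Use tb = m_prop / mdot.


tb = 193233 / 394.7 = 489.6 s

489.6 s


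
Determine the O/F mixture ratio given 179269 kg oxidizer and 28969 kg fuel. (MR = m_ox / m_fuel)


MR = 179269 / 28969 = 6.19

6.19


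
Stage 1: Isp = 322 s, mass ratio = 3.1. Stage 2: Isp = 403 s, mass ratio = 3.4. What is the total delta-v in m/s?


dV1 = 322 * 9.81 * ln(3.1) = 3573.9 m/s
dV2 = 403 * 9.81 * ln(3.4) = 4838.1 m/s
Total dV = 3573.9 + 4838.1 = 8412.0 m/s ~ 8412 m/s

8412 m/s


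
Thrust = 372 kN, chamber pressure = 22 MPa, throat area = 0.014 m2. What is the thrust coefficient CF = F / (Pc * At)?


CF = 372000 / (22e6 * 0.014) = 1.21

1.21


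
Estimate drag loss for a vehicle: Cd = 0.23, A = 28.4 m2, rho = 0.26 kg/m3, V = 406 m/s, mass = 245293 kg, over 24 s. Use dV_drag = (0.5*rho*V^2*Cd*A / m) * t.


D = 0.5 * 0.26 * 406^2 * 0.23 * 28.4 = 139972.14 N
a = 139972.14 / 245293 = 0.5706 m/s2
dV = 0.5706 * 24 = 13.7 m/s

13.7 m/s


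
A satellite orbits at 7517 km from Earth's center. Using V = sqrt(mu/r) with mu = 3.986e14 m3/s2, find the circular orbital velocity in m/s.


V = sqrt(3.986e14 / 7517000) = 7282 m/s

7282 m/s


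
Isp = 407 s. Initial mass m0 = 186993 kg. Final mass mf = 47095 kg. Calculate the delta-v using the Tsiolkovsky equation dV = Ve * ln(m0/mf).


Ve = 407 * 9.81 = 3992.67 m/s
dV = 3992.67 * ln(186993/47095) = 5506 m/s

5506 m/s


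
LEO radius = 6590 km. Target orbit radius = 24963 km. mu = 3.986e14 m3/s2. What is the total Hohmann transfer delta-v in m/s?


V1 = sqrt(mu/r1) = 7777.25 m/s
dV1 = V1*(sqrt(2*r2/(r1+r2)) - 1) = 2005.68 m/s
V2 = sqrt(mu/r2) = 3995.95 m/s
dV2 = V2*(1 - sqrt(2*r1/(r1+r2))) = 1413.35 m/s
Total dV = 3419 m/s

3419 m/s


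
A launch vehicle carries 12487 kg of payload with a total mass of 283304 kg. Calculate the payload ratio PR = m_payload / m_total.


PR = 12487 / 283304 = 0.0441

0.0441


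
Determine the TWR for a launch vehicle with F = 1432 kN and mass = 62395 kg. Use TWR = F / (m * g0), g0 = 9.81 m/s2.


TWR = 1432000 / (62395 * 9.81) = 2.34

2.34


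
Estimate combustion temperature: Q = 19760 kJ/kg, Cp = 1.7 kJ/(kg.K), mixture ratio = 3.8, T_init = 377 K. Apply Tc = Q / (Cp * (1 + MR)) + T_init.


Tc = 19760 / (1.7 * (1 + 3.8)) + 377 = 2799 K

2799 K


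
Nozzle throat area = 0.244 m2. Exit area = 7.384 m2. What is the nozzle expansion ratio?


AR = 7.384 / 0.244 = 30.3

30.3


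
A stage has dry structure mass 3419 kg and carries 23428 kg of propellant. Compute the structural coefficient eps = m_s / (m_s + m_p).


eps = 3419 / (3419 + 23428) = 0.1274

0.1274


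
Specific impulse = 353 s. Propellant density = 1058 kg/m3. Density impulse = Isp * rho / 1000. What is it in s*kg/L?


rho*Isp = 353 * 1058 / 1000 = 373 s*kg/L

373 s*kg/L


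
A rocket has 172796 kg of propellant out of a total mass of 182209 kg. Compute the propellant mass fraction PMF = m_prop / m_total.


PMF = 172796 / 182209 = 0.948

0.948


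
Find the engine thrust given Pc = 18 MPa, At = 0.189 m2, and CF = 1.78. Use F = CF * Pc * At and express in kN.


F = 1.78 * 18e6 * 0.189 = 6.0556e+06 N = 6055.6 kN

6055.6 kN


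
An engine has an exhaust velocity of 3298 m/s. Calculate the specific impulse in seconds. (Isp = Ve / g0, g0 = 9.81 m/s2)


Isp = Ve / g0 = 3298 / 9.81 = 336.2 s

336.2 s


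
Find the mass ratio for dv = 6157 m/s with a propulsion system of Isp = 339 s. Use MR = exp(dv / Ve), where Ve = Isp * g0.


Ve = 339 * 9.81 = 3325.59 m/s
MR = exp(6157 / 3325.59) = 6.369

6.369


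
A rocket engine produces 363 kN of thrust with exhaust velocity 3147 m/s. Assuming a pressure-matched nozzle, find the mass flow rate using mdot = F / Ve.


mdot = F / Ve = 363000 / 3147 = 115.3 kg/s

115.3 kg/s


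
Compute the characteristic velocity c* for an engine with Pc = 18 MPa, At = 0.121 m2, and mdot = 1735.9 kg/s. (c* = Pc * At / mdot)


c* = 18e6 * 0.121 / 1735.9 = 1255 m/s

1255 m/s


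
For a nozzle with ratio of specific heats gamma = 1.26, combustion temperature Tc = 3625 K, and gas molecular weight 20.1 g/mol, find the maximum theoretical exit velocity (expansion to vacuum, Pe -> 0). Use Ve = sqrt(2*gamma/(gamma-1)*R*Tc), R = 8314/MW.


R = 8314 / 20.1 = 413.63 J/(kg.K)
Ve = sqrt(2 * 1.26 / (1.26 - 1) * 413.63 * 3625) = 3812 m/s

3812 m/s


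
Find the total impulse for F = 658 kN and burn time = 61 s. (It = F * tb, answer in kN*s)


It = 658 * 61 = 40138 kN*s

40138 kN*s


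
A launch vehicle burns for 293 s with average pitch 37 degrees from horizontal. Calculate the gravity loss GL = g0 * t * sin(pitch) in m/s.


GL = 9.81 * 293 * sin(37 deg) = 1730 m/s

1730 m/s


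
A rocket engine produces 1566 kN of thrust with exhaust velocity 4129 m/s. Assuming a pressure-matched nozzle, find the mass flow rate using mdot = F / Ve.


mdot = F / Ve = 1566000 / 4129 = 379.3 kg/s

379.3 kg/s


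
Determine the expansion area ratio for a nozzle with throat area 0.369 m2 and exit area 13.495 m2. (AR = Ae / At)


AR = 13.495 / 0.369 = 36.6

36.6


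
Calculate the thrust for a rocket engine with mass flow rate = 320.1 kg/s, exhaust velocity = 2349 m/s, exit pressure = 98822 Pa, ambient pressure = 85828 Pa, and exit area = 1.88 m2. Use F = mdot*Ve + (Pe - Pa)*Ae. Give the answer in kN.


F = 320.1 * 2349 + (98822 - 85828) * 1.88 = 776344.0 N = 776.3 kN

776.3 kN


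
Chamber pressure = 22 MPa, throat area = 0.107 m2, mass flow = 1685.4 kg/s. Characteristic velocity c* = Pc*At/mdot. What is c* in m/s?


c* = 22e6 * 0.107 / 1685.4 = 1397 m/s

1397 m/s


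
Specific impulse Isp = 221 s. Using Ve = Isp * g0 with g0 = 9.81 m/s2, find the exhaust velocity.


Ve = Isp * g0 = 221 * 9.81 = 2168.0 m/s

2168.0 m/s


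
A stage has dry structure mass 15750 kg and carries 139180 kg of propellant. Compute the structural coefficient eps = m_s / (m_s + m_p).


eps = 15750 / (15750 + 139180) = 0.1017

0.1017


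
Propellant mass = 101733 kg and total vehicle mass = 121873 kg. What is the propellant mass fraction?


PMF = 101733 / 121873 = 0.835

0.835


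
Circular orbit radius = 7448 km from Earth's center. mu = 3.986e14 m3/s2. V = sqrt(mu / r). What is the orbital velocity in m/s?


V = sqrt(3.986e14 / 7448000) = 7316 m/s

7316 m/s


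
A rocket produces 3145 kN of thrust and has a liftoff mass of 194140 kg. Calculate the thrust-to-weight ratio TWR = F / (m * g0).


TWR = 3145000 / (194140 * 9.81) = 1.65

1.65


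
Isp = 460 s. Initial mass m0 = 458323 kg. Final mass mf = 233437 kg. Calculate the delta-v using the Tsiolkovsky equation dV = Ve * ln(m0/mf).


Ve = 460 * 9.81 = 4512.6 m/s
dV = 4512.6 * ln(458323/233437) = 3044 m/s

3044 m/s


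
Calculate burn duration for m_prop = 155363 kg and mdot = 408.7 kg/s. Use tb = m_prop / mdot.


tb = 155363 / 408.7 = 380.1 s

380.1 s


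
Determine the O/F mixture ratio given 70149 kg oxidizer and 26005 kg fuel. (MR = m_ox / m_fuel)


MR = 70149 / 26005 = 2.7

2.7


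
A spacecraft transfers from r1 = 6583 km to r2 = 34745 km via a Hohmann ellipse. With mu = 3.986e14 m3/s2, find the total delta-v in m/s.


V1 = sqrt(mu/r1) = 7781.38 m/s
dV1 = V1*(sqrt(2*r2/(r1+r2)) - 1) = 2308.72 m/s
V2 = sqrt(mu/r2) = 3387.06 m/s
dV2 = V2*(1 - sqrt(2*r1/(r1+r2))) = 1475.32 m/s
Total dV = 3784 m/s

3784 m/s


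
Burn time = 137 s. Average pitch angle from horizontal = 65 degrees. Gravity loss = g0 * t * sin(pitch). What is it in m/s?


GL = 9.81 * 137 * sin(65 deg) = 1218 m/s

1218 m/s


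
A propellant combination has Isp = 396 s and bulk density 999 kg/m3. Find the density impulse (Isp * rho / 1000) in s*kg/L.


rho*Isp = 396 * 999 / 1000 = 396 s*kg/L

396 s*kg/L


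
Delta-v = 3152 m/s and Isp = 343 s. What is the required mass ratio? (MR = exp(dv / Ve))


Ve = 343 * 9.81 = 3364.83 m/s
MR = exp(3152 / 3364.83) = 2.552

2.552


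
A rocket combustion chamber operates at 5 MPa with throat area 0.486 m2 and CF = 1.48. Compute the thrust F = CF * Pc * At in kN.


F = 1.48 * 5e6 * 0.486 = 3.5964e+06 N = 3596.4 kN

3596.4 kN


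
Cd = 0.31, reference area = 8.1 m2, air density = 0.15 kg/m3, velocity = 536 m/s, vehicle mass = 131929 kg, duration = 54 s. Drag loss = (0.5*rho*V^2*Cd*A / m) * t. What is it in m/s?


D = 0.5 * 0.15 * 536^2 * 0.31 * 8.1 = 54105.02 N
a = 54105.02 / 131929 = 0.4101 m/s2
dV = 0.4101 * 54 = 22.1 m/s

22.1 m/s


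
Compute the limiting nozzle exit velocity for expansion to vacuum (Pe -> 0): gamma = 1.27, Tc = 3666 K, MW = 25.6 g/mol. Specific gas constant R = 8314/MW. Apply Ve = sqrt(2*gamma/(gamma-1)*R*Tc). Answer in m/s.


R = 8314 / 25.6 = 324.77 J/(kg.K)
Ve = sqrt(2 * 1.27 / (1.27 - 1) * 324.77 * 3666) = 3347 m/s

3347 m/s


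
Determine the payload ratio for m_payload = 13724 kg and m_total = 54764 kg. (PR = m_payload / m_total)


PR = 13724 / 54764 = 0.2506

0.2506


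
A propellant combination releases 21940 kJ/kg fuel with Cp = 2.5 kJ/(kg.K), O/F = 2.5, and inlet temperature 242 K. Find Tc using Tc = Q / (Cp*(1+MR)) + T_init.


Tc = 21940 / (2.5 * (1 + 2.5)) + 242 = 2749 K

2749 K


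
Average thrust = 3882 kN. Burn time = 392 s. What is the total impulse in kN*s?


It = 3882 * 392 = 1521744 kN*s

1521744 kN*s


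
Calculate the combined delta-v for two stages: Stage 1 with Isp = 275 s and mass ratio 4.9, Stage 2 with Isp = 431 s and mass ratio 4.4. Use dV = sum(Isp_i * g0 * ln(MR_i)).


dV1 = 275 * 9.81 * ln(4.9) = 4287.4 m/s
dV2 = 431 * 9.81 * ln(4.4) = 6264.4 m/s
Total dV = 4287.4 + 6264.4 = 10551.8 m/s ~ 10552 m/s

10552 m/s


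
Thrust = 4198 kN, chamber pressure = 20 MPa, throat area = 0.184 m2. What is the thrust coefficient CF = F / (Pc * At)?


CF = 4198000 / (20e6 * 0.184) = 1.14

1.14


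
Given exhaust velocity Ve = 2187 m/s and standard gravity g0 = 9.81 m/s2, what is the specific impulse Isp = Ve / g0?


Isp = Ve / g0 = 2187 / 9.81 = 222.9 s

222.9 s


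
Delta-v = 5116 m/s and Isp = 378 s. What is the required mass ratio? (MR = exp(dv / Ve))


Ve = 378 * 9.81 = 3708.18 m/s
MR = exp(5116 / 3708.18) = 3.974

3.974


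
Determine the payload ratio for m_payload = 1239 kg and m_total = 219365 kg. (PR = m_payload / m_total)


PR = 1239 / 219365 = 0.0056

0.0056


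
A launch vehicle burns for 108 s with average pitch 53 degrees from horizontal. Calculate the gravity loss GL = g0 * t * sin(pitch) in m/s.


GL = 9.81 * 108 * sin(53 deg) = 846 m/s

846 m/s


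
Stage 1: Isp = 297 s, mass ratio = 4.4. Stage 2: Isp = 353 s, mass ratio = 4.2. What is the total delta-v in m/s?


dV1 = 297 * 9.81 * ln(4.4) = 4316.8 m/s
dV2 = 353 * 9.81 * ln(4.2) = 4969.6 m/s
Total dV = 4316.8 + 4969.6 = 9286.4 m/s ~ 9286 m/s

9286 m/s


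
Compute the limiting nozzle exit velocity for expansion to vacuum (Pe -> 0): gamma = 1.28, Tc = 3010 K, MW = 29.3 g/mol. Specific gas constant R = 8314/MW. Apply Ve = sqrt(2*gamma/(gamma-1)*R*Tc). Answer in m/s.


R = 8314 / 29.3 = 283.75 J/(kg.K)
Ve = sqrt(2 * 1.28 / (1.28 - 1) * 283.75 * 3010) = 2794 m/s

2794 m/s


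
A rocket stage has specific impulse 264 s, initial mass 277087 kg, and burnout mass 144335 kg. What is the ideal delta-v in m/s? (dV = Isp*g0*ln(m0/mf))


Ve = 264 * 9.81 = 2589.84 m/s
dV = 2589.84 * ln(277087/144335) = 1689 m/s

1689 m/s


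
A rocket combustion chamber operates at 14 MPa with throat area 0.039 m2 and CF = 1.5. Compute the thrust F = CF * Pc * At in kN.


F = 1.5 * 14e6 * 0.039 = 819000.0 N = 819.0 kN

819.0 kN


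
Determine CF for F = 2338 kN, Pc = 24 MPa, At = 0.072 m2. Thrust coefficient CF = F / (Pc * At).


CF = 2338000 / (24e6 * 0.072) = 1.35

1.35


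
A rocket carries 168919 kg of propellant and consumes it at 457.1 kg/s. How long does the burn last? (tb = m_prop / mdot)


tb = 168919 / 457.1 = 369.5 s

369.5 s


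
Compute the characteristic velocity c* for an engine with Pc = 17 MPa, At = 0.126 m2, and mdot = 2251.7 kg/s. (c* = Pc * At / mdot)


c* = 17e6 * 0.126 / 2251.7 = 951 m/s

951 m/s


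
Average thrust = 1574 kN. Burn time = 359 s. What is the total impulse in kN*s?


It = 1574 * 359 = 565066 kN*s

565066 kN*s


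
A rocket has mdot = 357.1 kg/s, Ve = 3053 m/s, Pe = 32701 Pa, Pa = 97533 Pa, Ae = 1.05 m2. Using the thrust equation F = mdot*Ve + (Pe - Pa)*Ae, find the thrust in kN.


F = 357.1 * 3053 + (32701 - 97533) * 1.05 = 1.0222e+06 N = 1022.2 kN

1022.2 kN


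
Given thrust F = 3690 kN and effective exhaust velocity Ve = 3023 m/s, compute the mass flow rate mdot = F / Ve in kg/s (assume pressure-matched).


mdot = F / Ve = 3690000 / 3023 = 1220.6 kg/s

1220.6 kg/s


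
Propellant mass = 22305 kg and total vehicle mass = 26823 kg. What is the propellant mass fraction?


PMF = 22305 / 26823 = 0.832

0.832


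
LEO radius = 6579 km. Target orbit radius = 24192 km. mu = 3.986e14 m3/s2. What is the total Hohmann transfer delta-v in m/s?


V1 = sqrt(mu/r1) = 7783.75 m/s
dV1 = V1*(sqrt(2*r2/(r1+r2)) - 1) = 1976.68 m/s
V2 = sqrt(mu/r2) = 4059.13 m/s
dV2 = V2*(1 - sqrt(2*r1/(r1+r2))) = 1404.79 m/s
Total dV = 3381 m/s

3381 m/s


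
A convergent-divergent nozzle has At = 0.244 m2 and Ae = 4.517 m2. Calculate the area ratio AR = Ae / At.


AR = 4.517 / 0.244 = 18.5

18.5


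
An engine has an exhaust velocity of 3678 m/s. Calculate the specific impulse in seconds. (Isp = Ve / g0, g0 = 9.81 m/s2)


Isp = Ve / g0 = 3678 / 9.81 = 374.9 s

374.9 s


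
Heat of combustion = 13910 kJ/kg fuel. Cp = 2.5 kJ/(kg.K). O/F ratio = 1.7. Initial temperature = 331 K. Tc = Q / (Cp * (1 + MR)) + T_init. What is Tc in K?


Tc = 13910 / (2.5 * (1 + 1.7)) + 331 = 2392 K

2392 K


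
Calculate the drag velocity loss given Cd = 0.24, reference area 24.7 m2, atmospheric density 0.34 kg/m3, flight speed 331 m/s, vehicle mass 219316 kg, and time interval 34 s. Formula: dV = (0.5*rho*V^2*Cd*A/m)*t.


D = 0.5 * 0.34 * 331^2 * 0.24 * 24.7 = 110411.19 N
a = 110411.19 / 219316 = 0.5034 m/s2
dV = 0.5034 * 34 = 17.1 m/s

17.1 m/s


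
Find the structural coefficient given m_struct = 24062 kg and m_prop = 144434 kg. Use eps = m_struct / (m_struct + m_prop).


eps = 24062 / (24062 + 144434) = 0.1428

0.1428


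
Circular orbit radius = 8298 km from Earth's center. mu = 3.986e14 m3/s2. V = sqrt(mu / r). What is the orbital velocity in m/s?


V = sqrt(3.986e14 / 8298000) = 6931 m/s

6931 m/s


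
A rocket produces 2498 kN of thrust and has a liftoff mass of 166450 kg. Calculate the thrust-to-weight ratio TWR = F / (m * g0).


TWR = 2498000 / (166450 * 9.81) = 1.53

1.53


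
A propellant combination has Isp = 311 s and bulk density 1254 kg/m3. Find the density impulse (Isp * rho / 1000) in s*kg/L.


rho*Isp = 311 * 1254 / 1000 = 390 s*kg/L

390 s*kg/L


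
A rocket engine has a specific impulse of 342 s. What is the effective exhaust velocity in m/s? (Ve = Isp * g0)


Ve = Isp * g0 = 342 * 9.81 = 3355.0 m/s

3355.0 m/s


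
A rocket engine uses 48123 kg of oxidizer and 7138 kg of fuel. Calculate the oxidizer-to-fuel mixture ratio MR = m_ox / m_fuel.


MR = 48123 / 7138 = 6.74

6.74


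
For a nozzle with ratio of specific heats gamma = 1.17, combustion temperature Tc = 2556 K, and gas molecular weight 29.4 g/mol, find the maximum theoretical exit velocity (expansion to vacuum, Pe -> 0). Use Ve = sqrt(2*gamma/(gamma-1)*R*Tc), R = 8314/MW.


R = 8314 / 29.4 = 282.79 J/(kg.K)
Ve = sqrt(2 * 1.17 / (1.17 - 1) * 282.79 * 2556) = 3154 m/s

3154 m/s


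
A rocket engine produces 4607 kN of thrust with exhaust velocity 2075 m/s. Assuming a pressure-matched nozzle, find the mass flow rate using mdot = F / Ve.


mdot = F / Ve = 4607000 / 2075 = 2220.2 kg/s

2220.2 kg/s


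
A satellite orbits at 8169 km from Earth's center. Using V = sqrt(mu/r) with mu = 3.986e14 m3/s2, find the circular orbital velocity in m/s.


V = sqrt(3.986e14 / 8169000) = 6985 m/s

6985 m/s


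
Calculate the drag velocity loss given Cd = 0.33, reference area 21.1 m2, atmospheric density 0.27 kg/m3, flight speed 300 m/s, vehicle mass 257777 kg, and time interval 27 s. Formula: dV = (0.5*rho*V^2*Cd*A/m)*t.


D = 0.5 * 0.27 * 300^2 * 0.33 * 21.1 = 84600.45 N
a = 84600.45 / 257777 = 0.3282 m/s2
dV = 0.3282 * 27 = 8.9 m/s

8.9 m/s


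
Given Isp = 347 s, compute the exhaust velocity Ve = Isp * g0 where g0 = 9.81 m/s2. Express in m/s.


Ve = Isp * g0 = 347 * 9.81 = 3404.1 m/s

3404.1 m/s


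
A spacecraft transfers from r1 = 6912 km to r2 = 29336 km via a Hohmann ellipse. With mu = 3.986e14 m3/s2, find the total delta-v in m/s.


V1 = sqrt(mu/r1) = 7593.93 m/s
dV1 = V1*(sqrt(2*r2/(r1+r2)) - 1) = 2067.47 m/s
V2 = sqrt(mu/r2) = 3686.11 m/s
dV2 = V2*(1 - sqrt(2*r1/(r1+r2))) = 1409.74 m/s
Total dV = 3477 m/s

3477 m/s


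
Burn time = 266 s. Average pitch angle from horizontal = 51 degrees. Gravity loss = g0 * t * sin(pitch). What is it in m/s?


GL = 9.81 * 266 * sin(51 deg) = 2028 m/s

2028 m/s


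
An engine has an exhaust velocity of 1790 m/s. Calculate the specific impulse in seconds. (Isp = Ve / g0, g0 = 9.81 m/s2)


Isp = Ve / g0 = 1790 / 9.81 = 182.5 s

182.5 s


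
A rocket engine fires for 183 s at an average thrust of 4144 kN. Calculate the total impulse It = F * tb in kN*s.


It = 4144 * 183 = 758352 kN*s

758352 kN*s


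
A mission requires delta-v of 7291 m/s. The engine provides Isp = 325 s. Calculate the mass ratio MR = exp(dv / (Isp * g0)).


Ve = 325 * 9.81 = 3188.25 m/s
MR = exp(7291 / 3188.25) = 9.844

9.844


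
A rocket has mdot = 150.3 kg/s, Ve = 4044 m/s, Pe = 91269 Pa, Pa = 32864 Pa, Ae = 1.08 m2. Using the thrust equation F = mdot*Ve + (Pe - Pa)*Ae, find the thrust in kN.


F = 150.3 * 4044 + (91269 - 32864) * 1.08 = 670891.0 N = 670.9 kN

670.9 kN


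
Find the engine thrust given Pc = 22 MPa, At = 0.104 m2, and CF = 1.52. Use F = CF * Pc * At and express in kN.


F = 1.52 * 22e6 * 0.104 = 3.4778e+06 N = 3477.8 kN

3477.8 kN


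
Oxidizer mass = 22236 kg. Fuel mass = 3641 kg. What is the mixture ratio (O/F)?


MR = 22236 / 3641 = 6.11

6.11


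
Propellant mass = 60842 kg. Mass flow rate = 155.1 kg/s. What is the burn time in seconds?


tb = 60842 / 155.1 = 392.3 s

392.3 s


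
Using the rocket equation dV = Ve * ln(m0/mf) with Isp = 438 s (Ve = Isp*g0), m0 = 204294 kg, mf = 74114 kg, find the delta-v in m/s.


Ve = 438 * 9.81 = 4296.78 m/s
dV = 4296.78 * ln(204294/74114) = 4357 m/s

4357 m/s
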